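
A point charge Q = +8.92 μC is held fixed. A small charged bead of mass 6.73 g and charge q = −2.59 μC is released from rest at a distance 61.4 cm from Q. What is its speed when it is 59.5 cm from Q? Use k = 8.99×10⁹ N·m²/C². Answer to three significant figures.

1.79 m/s

Only the electrostatic force acts, so mechanical energy is conserved: ½mv² = U₁ − U₂ = kQq(1/r₁ − 1/r₂).
U₁ − U₂ = (8.99×10⁹ N·m²/C²)(8.92×10⁻⁶ C)(-2.59×10⁻⁶ C)(1/0.614 − 1/0.595) = 0.0108 J.
v = √(2·0.0108/6.73×10⁻³) = 1.79 m/s.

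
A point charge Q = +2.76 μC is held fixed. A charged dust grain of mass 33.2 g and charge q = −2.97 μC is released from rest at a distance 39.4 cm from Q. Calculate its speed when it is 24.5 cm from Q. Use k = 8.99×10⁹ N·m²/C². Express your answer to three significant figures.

Only the electrostatic force acts, so mechanical energy is conserved: ½mv² = U₁ − U₂ = kQq(1/r₁ − 1/r₂).
U₁ − U₂ = (8.99×10⁹ N·m²/C²)(2.76×10⁻⁶ C)(-2.97×10⁻⁶ C)(1/0.394 − 1/0.245) = 0.114 J.
v = √(2·0.114/0.0332) = 2.62 m/s.

2.62 m/s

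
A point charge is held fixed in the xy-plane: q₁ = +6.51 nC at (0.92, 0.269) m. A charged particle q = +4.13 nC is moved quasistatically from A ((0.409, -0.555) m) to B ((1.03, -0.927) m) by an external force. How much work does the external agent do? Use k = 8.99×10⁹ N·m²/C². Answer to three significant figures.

-4.80×10⁻⁸ J

For quasistatic motion the external work equals the change in potential energy: W_ext = qΔV = q(V_B − V_A).
At A: distance to the source charge is 0.970 m; V_A = kq₁/r = 60.4 V.
At B: distance to the source charge is 1.20 m; V_B = kq₁/r = 48.7 V.
ΔV = V_B − V_A = -11.6 V.
W_ext = qΔV = (4.13×10⁻⁹ C)(-11.6 V) = -4.80×10⁻⁸ J.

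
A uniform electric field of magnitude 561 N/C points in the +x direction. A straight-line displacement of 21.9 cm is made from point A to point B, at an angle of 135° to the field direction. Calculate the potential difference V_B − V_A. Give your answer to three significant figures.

86.9 V

Only the component of displacement along E changes the potential: ΔV = −E·d·cosθ.
ΔV = −(561 V/m)(0.219 m)cos135° = 86.9 V.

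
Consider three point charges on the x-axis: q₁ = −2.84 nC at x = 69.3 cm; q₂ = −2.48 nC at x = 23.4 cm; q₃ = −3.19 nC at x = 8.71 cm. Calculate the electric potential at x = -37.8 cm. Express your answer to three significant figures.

-122 V

Electric potential is a scalar, so the contributions from each charge add algebraically: V = Σ kqᵢ/rᵢ.
Distances from the field point to each charge: r₁ = 1.07 m, r₂ = 0.612 m, r₃ = 0.465 m.
V = k[(-2.84×10⁻⁹)/(1.07) + (-2.48×10⁻⁹)/(0.612) + (-3.19×10⁻⁹)/(0.465)] = -122 V.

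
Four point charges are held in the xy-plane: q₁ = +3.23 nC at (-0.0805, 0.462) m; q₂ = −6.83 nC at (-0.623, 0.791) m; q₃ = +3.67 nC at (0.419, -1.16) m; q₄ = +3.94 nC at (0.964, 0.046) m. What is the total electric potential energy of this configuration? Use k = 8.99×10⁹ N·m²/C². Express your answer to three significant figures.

The work to assemble the configuration equals its total potential energy, U = Σ kqᵢqⱼ/rᵢⱼ over all pairs.
Pair separations: r₁₂ = 0.634 m, r₁₃ = 1.70 m, r₁₄ = 1.12 m, r₂₃ = 2.21 m, r₂₄ = 1.75 m, r₃₄ = 1.32 m.
Summing all 6 pair terms gives U = -2.90×10⁻⁷ J.

-2.90×10⁻⁷ J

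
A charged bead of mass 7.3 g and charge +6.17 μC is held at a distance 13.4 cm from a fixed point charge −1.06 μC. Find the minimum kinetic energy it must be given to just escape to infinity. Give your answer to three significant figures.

To just escape, total mechanical energy must reach zero at infinity: ½mv²_min + U = 0, so ½mv²_min = −U = |kQq|/r.
|U| = |kQq|/r = (8.99×10⁹ N·m²/C²)(1.06×10⁻⁶)(6.17×10⁻⁶)/(0.134) = 0.439 J.

0.439 J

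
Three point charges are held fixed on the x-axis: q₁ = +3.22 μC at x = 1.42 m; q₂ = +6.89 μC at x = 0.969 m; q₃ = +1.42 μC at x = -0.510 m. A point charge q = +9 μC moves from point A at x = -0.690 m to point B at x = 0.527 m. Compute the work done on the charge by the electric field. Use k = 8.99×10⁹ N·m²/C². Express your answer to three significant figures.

-0.566 J

The work done by the electric force is W_field = −ΔU = −q(V_B − V_A) = q(V_A − V_B).
At A: distances to the source charges are 2.11 m, 1.66 m, 0.180 m; V_A = Σ kqᵢ/rᵢ = 1.22×10⁵ V.
At B: distances to the source charges are 0.893 m, 0.442 m, 1.04 m; V_B = Σ kqᵢ/rᵢ = 1.85×10⁵ V.
ΔV = V_B − V_A = 6.29×10⁴ V.
W_field = −qΔV = −(9.00×10⁻⁶ C)(6.29×10⁴ V) = -0.566 J.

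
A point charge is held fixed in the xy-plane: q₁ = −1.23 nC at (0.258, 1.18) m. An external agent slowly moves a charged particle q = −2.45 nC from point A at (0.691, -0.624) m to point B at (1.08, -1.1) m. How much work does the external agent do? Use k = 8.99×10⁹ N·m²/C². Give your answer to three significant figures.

For quasistatic motion the external work equals the change in potential energy: W_ext = qΔV = q(V_B − V_A).
At A: distance to the source charge is 1.86 m; V_A = kq₁/r = -5.96 V.
At B: distance to the source charge is 2.42 m; V_B = kq₁/r = -4.56 V.
ΔV = V_B − V_A = 1.40 V.
W_ext = qΔV = (-2.45×10⁻⁹ C)(1.40 V) = -3.42×10⁻⁹ J.

-3.42×10⁻⁹ J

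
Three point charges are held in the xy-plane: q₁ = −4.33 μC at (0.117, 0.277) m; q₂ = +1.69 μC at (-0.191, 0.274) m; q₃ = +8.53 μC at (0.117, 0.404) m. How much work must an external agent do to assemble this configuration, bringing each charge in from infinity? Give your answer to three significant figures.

The work to assemble the configuration equals its total potential energy, U = Σ kqᵢqⱼ/rᵢⱼ over all pairs.
Pair separations: r₁₂ = 0.308 m, r₁₃ = 0.127 m, r₂₃ = 0.334 m.
U = (-0.214) + (-2.61) + (0.388) = -2.44 J.

-2.44 J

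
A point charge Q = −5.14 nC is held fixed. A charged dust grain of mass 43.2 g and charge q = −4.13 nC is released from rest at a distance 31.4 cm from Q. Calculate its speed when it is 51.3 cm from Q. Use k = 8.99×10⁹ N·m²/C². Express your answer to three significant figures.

Only the electrostatic force acts, so mechanical energy is conserved: ½mv² = U₁ − U₂ = kQq(1/r₁ − 1/r₂).
U₁ − U₂ = (8.99×10⁹ N·m²/C²)(-5.14×10⁻⁹ C)(-4.13×10⁻⁹ C)(1/0.314 − 1/0.513) = 2.36×10⁻⁷ J.
v = √(2·2.36×10⁻⁷/0.0432) = 3.30×10⁻³ m/s.

3.30×10⁻³ m/s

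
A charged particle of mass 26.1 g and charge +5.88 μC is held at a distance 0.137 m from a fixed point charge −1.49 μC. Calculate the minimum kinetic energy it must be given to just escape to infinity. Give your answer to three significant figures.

0.575 J

To just escape, total mechanical energy must reach zero at infinity: ½mv²_min + U = 0, so ½mv²_min = −U = |kQq|/r.
|U| = |kQq|/r = (8.99×10⁹ N·m²/C²)(1.49×10⁻⁶)(5.88×10⁻⁶)/(0.137) = 0.575 J.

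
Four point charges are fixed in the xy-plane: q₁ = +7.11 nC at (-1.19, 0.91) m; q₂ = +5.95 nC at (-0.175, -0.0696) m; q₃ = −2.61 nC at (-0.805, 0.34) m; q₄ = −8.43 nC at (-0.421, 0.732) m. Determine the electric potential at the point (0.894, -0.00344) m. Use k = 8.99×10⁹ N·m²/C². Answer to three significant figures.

Electric potential is a scalar, so the contributions from each charge add algebraically: V = Σ kqᵢ/rᵢ.
Distances from the field point to each charge: r₁ = 2.28 m, r₂ = 1.07 m, r₃ = 1.73 m, r₄ = 1.51 m.
V = k[(7.11×10⁻⁹)/(2.28) + (5.95×10⁻⁹)/(1.07) + (-2.61×10⁻⁹)/(1.73) + (-8.43×10⁻⁹)/(1.51)] = 14.2 V.

14.2 V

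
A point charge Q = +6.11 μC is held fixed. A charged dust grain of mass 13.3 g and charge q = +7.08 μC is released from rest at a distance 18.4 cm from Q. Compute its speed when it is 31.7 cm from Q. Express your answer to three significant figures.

11.5 m/s

Only the electrostatic force acts, so mechanical energy is conserved: ½mv² = U₁ − U₂ = kQq(1/r₁ − 1/r₂).
U₁ − U₂ = (8.99×10⁹ N·m²/C²)(6.11×10⁻⁶ C)(7.08×10⁻⁶ C)(1/0.184 − 1/0.317) = 0.887 J.
v = √(2·0.887/0.0133) = 11.5 m/s.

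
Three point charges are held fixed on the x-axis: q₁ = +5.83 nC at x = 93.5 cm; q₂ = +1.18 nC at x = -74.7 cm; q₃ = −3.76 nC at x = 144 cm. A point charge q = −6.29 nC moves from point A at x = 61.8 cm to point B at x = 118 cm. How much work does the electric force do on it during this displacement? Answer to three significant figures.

The work done by the electric force is W_field = −ΔU = −q(V_B − V_A) = q(V_A − V_B).
At A: distances to the source charges are 0.317 m, 1.36 m, 0.822 m; V_A = Σ kqᵢ/rᵢ = 132 V.
At B: distances to the source charges are 0.245 m, 1.93 m, 0.260 m; V_B = Σ kqᵢ/rᵢ = 89.4 V.
ΔV = V_B − V_A = -42.6 V.
W_field = −qΔV = −(-6.29×10⁻⁹ C)(-42.6 V) = -2.68×10⁻⁷ J.

-2.68×10⁻⁷ J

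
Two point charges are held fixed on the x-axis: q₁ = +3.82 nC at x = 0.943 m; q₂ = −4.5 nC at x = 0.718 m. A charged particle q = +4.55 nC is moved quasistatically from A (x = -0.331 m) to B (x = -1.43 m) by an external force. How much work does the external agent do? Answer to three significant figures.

3.30×10⁻⁸ J

For quasistatic motion the external work equals the change in potential energy: W_ext = qΔV = q(V_B − V_A).
At A: distances to the source charges are 1.27 m, 1.05 m; V_A = Σ kqᵢ/rᵢ = -11.6 V.
At B: distances to the source charges are 2.37 m, 2.15 m; V_B = Σ kqᵢ/rᵢ = -4.36 V.
ΔV = V_B − V_A = 7.25 V.
W_ext = qΔV = (4.55×10⁻⁹ C)(7.25 V) = 3.30×10⁻⁸ J.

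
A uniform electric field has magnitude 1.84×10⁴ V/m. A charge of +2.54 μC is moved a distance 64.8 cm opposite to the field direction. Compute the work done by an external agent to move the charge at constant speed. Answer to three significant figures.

0.0303 J

The potential change for a displacement 64.8 cm opposite to the field direction is ΔV = +Ed = 1.19×10⁴ V.
W_ext = qΔV = 0.0303 J.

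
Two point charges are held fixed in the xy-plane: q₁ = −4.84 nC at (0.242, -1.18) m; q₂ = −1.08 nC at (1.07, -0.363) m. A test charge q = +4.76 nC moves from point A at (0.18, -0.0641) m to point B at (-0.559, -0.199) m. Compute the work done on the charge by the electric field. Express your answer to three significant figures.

The work done by the electric force is W_field = −ΔU = −q(V_B − V_A) = q(V_A − V_B).
At A: distances to the source charges are 1.12 m, 0.939 m; V_A = Σ kqᵢ/rᵢ = -49.3 V.
At B: distances to the source charges are 1.27 m, 1.64 m; V_B = Σ kqᵢ/rᵢ = -40.3 V.
ΔV = V_B − V_A = 8.99 V.
W_field = −qΔV = −(4.76×10⁻⁹ C)(8.99 V) = -4.28×10⁻⁸ J.

-4.28×10⁻⁸ J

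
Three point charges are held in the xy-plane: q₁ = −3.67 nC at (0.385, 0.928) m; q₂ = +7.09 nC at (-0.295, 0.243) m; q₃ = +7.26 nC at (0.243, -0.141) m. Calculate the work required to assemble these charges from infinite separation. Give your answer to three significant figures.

The work to assemble the configuration equals its total potential energy, U = Σ kqᵢqⱼ/rᵢⱼ over all pairs.
Pair separations: r₁₂ = 0.965 m, r₁₃ = 1.08 m, r₂₃ = 0.661 m.
U = (-2.42×10⁻⁷) + (-2.22×10⁻⁷) + (7.00×10⁻⁷) = 2.36×10⁻⁷ J.

2.36×10⁻⁷ J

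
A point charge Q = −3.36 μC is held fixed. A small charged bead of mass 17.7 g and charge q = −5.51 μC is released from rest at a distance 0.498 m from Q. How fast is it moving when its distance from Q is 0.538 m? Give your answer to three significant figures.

Only the electrostatic force acts, so mechanical energy is conserved: ½mv² = U₁ − U₂ = kQq(1/r₁ − 1/r₂).
U₁ − U₂ = (8.99×10⁹ N·m²/C²)(-3.36×10⁻⁶ C)(-5.51×10⁻⁶ C)(1/0.498 − 1/0.538) = 0.0248 J.
v = √(2·0.0248/0.0177) = 1.68 m/s.

1.68 m/s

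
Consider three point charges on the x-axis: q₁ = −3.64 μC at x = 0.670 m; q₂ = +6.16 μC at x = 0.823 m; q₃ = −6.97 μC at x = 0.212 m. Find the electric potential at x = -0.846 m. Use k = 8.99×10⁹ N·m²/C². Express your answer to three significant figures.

Electric potential is a scalar, so the contributions from each charge add algebraically: V = Σ kqᵢ/rᵢ.
Distances from the field point to each charge: r₁ = 1.52 m, r₂ = 1.67 m, r₃ = 1.06 m.
V = k[(-3.64×10⁻⁶)/(1.52) + (6.16×10⁻⁶)/(1.67) + (-6.97×10⁻⁶)/(1.06)] = -4.76×10⁴ V.

-4.76×10⁴ V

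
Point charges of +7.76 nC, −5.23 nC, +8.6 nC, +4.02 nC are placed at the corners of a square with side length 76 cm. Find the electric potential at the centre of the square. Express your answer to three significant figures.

253 V

Electric potential is a scalar, so the contributions from each charge add algebraically: V = Σ kqᵢ/rᵢ.
The distance from each corner to the centre is a√2/2 = 0.537 m.
V = k[(7.76×10⁻⁹)/(0.537) + (-5.23×10⁻⁹)/(0.537) + (8.60×10⁻⁹)/(0.537) + (4.02×10⁻⁹)/(0.537)] = 253 V.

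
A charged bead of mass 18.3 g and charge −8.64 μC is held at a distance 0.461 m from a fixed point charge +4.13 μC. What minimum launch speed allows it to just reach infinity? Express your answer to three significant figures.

8.72 m/s

To just escape, total mechanical energy must reach zero at infinity: ½mv²_min + U = 0, so ½mv²_min = −U = |kQq|/r.
|U| = |kQq|/r = (8.99×10⁹ N·m²/C²)(4.13×10⁻⁶)(8.64×10⁻⁶)/(0.461) = 0.696 J.
v_min = √(2|U|/m) = √(2·0.696/0.0183) = 8.72 m/s.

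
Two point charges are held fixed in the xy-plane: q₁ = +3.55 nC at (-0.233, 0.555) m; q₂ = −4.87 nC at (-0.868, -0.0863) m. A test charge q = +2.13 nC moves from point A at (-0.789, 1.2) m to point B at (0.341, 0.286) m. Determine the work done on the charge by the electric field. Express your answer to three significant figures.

The work done by the electric force is W_field = −ΔU = −q(V_B − V_A) = q(V_A − V_B).
At A: distances to the source charges are 0.852 m, 1.29 m; V_A = Σ kqᵢ/rᵢ = 3.50 V.
At B: distances to the source charges are 0.634 m, 1.27 m; V_B = Σ kqᵢ/rᵢ = 15.7 V.
ΔV = V_B − V_A = 12.2 V.
W_field = −qΔV = −(2.13×10⁻⁹ C)(12.2 V) = -2.61×10⁻⁸ J.

-2.61×10⁻⁸ J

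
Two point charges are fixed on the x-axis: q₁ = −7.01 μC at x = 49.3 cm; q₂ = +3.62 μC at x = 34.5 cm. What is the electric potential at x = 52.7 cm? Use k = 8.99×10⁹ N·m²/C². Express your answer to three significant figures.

-1.67×10⁶ V

The total potential is the scalar sum of each charge's contribution, V = Σ kqᵢ/rᵢ.
Distances from the field point to each charge: r₁ = 0.0340 m, r₂ = 0.182 m.
V = k[(-7.01×10⁻⁶)/(0.0340) + (3.62×10⁻⁶)/(0.182)] = -1.67×10⁶ V.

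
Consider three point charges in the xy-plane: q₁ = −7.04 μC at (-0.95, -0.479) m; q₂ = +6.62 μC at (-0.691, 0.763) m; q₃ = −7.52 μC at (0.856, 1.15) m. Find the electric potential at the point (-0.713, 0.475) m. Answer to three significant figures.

1.02×10⁵ V

Electric potential is a scalar, so the contributions from each charge add algebraically: V = Σ kqᵢ/rᵢ.
Distances from the field point to each charge: r₁ = 0.983 m, r₂ = 0.289 m, r₃ = 1.71 m.
V = k[(-7.04×10⁻⁶)/(0.983) + (6.62×10⁻⁶)/(0.289) + (-7.52×10⁻⁶)/(1.71)] = 1.02×10⁵ V.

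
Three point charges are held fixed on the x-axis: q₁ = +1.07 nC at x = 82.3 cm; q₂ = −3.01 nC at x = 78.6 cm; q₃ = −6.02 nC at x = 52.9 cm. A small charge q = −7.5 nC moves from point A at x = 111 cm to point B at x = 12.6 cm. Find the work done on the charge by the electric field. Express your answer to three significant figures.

The work done by the electric force is W_field = −ΔU = −q(V_B − V_A) = q(V_A − V_B).
At A: distances to the source charges are 0.287 m, 0.324 m, 0.581 m; V_A = Σ kqᵢ/rᵢ = -143 V.
At B: distances to the source charges are 0.697 m, 0.660 m, 0.403 m; V_B = Σ kqᵢ/rᵢ = -161 V.
ΔV = V_B − V_A = -18.3 V.
W_field = −qΔV = −(-7.50×10⁻⁹ C)(-18.3 V) = -1.38×10⁻⁷ J.

-1.38×10⁻⁷ J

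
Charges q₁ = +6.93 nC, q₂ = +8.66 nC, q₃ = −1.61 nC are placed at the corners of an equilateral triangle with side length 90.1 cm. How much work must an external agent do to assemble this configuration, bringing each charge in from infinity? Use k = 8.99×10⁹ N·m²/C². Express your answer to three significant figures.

The assembly work is the sum of pairwise potential energies, U = Σ_{i<j} kqᵢqⱼ/rᵢⱼ.
All three pair separations equal the side length, 0.901 m.
U = (5.99×10⁻⁷) + (-1.11×10⁻⁷) + (-1.39×10⁻⁷) = 3.48×10⁻⁷ J.

3.48×10⁻⁷ J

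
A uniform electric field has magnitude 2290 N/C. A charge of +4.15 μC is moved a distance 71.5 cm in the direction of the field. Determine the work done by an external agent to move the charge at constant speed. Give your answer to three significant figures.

The potential change for a displacement 71.5 cm in the direction of the field is ΔV = −Ed = -1640 V.
W_ext = qΔV = -6.80×10⁻³ J.

-6.80×10⁻³ J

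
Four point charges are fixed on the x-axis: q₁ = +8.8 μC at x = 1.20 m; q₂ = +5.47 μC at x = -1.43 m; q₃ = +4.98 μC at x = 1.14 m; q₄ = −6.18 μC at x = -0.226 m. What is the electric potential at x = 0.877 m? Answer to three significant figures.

The total potential is the scalar sum of each charge's contribution, V = Σ kqᵢ/rᵢ.
Distances from the field point to each charge: r₁ = 0.323 m, r₂ = 2.31 m, r₃ = 0.263 m, r₄ = 1.10 m.
V = k[(8.80×10⁻⁶)/(0.323) + (5.47×10⁻⁶)/(2.31) + (4.98×10⁻⁶)/(0.263) + (-6.18×10⁻⁶)/(1.10)] = 3.86×10⁵ V.

3.86×10⁵ V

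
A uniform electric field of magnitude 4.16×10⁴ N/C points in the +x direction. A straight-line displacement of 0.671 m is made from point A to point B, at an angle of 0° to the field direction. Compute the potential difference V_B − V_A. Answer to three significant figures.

Only the component of displacement along E changes the potential: ΔV = −E·d·cosθ.
ΔV = −(4.16×10⁴ V/m)(0.671 m)cos0° = -2.79×10⁴ V.

-2.79×10⁴ V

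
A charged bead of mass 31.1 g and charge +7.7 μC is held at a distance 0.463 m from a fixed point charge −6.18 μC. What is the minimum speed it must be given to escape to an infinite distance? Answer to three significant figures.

To just escape, total mechanical energy must reach zero at infinity: ½mv²_min + U = 0, so ½mv²_min = −U = |kQq|/r.
|U| = |kQq|/r = (8.99×10⁹ N·m²/C²)(6.18×10⁻⁶)(7.70×10⁻⁶)/(0.463) = 0.924 J.
v_min = √(2|U|/m) = √(2·0.924/0.0311) = 7.71 m/s.

7.71 m/s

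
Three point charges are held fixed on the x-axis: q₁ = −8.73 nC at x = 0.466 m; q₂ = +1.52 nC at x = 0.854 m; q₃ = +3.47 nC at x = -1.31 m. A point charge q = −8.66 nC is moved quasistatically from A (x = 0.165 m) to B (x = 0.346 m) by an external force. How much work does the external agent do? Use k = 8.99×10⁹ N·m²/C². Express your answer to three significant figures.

For quasistatic motion the external work equals the change in potential energy: W_ext = qΔV = q(V_B − V_A).
At A: distances to the source charges are 0.301 m, 0.689 m, 1.48 m; V_A = Σ kqᵢ/rᵢ = -220 V.
At B: distances to the source charges are 0.120 m, 0.508 m, 1.66 m; V_B = Σ kqᵢ/rᵢ = -608 V.
ΔV = V_B − V_A = -389 V.
W_ext = qΔV = (-8.66×10⁻⁹ C)(-389 V) = 3.36×10⁻⁶ J.

3.36×10⁻⁶ J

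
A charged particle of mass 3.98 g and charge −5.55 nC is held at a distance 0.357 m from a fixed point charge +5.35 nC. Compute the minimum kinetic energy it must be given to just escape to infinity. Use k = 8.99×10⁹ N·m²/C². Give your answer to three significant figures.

To just escape, total mechanical energy must reach zero at infinity: ½mv²_min + U = 0, so ½mv²_min = −U = |kQq|/r.
|U| = |kQq|/r = (8.99×10⁹ N·m²/C²)(5.35×10⁻⁹)(5.55×10⁻⁹)/(0.357) = 7.48×10⁻⁷ J.

7.48×10⁻⁷ J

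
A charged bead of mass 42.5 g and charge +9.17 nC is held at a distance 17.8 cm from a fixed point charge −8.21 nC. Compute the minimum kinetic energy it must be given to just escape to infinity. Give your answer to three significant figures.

3.80×10⁻⁶ J

To just escape, total mechanical energy must reach zero at infinity: ½mv²_min + U = 0, so ½mv²_min = −U = |kQq|/r.
|U| = |kQq|/r = (8.99×10⁹ N·m²/C²)(8.21×10⁻⁹)(9.17×10⁻⁹)/(0.178) = 3.80×10⁻⁶ J.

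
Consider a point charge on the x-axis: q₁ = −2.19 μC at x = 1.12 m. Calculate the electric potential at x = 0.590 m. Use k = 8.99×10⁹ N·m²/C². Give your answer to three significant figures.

-3.71×10⁴ V

Electric potential is a scalar, so the contributions from each charge add algebraically: V = Σ kqᵢ/rᵢ.
V = k[(-2.19×10⁻⁶)/(0.530)] = -3.71×10⁴ V.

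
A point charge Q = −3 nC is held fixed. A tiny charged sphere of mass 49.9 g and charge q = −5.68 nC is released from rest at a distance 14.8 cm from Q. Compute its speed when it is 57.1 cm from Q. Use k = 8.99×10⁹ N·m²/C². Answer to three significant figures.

5.54×10⁻³ m/s

Only the electrostatic force acts, so mechanical energy is conserved: ½mv² = U₁ − U₂ = kQq(1/r₁ − 1/r₂).
U₁ − U₂ = (8.99×10⁹ N·m²/C²)(-3.00×10⁻⁹ C)(-5.68×10⁻⁹ C)(1/0.148 − 1/0.571) = 7.67×10⁻⁷ J.
v = √(2·7.67×10⁻⁷/0.0499) = 5.54×10⁻³ m/s.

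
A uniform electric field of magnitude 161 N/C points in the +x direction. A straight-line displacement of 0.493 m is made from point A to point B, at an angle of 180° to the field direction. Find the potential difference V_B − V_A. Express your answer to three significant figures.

79.4 V

Only the component of displacement along E changes the potential: ΔV = −E·d·cosθ.
ΔV = −(161 V/m)(0.493 m)cos180° = 79.4 V.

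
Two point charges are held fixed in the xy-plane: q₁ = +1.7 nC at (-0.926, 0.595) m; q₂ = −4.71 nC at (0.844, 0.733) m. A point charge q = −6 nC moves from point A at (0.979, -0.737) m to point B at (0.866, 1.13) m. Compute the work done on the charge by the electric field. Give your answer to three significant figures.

The work done by the electric force is W_field = −ΔU = −q(V_B − V_A) = q(V_A − V_B).
At A: distances to the source charges are 2.32 m, 1.48 m; V_A = Σ kqᵢ/rᵢ = -22.1 V.
At B: distances to the source charges are 1.87 m, 0.398 m; V_B = Σ kqᵢ/rᵢ = -98.3 V.
ΔV = V_B − V_A = -76.2 V.
W_field = −qΔV = −(-6.00×10⁻⁹ C)(-76.2 V) = -4.57×10⁻⁷ J.

-4.57×10⁻⁷ J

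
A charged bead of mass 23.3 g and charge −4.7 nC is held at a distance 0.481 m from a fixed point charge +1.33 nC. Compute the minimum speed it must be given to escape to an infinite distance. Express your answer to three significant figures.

To just escape, total mechanical energy must reach zero at infinity: ½mv²_min + U = 0, so ½mv²_min = −U = |kQq|/r.
|U| = |kQq|/r = (8.99×10⁹ N·m²/C²)(1.33×10⁻⁹)(4.70×10⁻⁹)/(0.481) = 1.17×10⁻⁷ J.
v_min = √(2|U|/m) = √(2·1.17×10⁻⁷/0.0233) = 3.17×10⁻³ m/s.

3.17×10⁻³ m/s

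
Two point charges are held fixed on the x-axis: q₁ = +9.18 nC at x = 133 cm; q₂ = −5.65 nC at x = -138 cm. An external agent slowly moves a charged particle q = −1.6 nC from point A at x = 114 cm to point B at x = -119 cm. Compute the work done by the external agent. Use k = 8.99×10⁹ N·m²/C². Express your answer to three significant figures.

For quasistatic motion the external work equals the change in potential energy: W_ext = qΔV = q(V_B − V_A).
At A: distances to the source charges are 0.190 m, 2.52 m; V_A = Σ kqᵢ/rᵢ = 414 V.
At B: distances to the source charges are 2.52 m, 0.190 m; V_B = Σ kqᵢ/rᵢ = -235 V.
ΔV = V_B − V_A = -649 V.
W_ext = qΔV = (-1.60×10⁻⁹ C)(-649 V) = 1.04×10⁻⁶ J.

1.04×10⁻⁶ J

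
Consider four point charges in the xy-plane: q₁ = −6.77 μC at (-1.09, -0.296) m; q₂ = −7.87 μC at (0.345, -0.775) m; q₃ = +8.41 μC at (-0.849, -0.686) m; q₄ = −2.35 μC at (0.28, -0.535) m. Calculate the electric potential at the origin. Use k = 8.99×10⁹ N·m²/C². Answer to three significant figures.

Electric potential is a scalar, so the contributions from each charge add algebraically: V = Σ kqᵢ/rᵢ.
Distances from the field point to each charge: r₁ = 1.13 m, r₂ = 0.848 m, r₃ = 1.09 m, r₄ = 0.604 m.
V = k[(-6.77×10⁻⁶)/(1.13) + (-7.87×10⁻⁶)/(0.848) + (8.41×10⁻⁶)/(1.09) + (-2.35×10⁻⁶)/(0.604)] = -1.03×10⁵ V.

-1.03×10⁵ V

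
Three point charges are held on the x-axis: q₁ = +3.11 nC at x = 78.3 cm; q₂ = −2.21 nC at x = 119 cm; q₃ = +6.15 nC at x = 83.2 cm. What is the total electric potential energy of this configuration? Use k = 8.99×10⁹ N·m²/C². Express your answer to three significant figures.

The assembly work is the sum of pairwise potential energies, U = Σ_{i<j} kqᵢqⱼ/rᵢⱼ.
Pair separations: r₁₂ = 0.407 m, r₁₃ = 0.0490 m, r₂₃ = 0.358 m.
U = (-1.52×10⁻⁷) + (3.51×10⁻⁶) + (-3.41×10⁻⁷) = 3.02×10⁻⁶ J.

3.02×10⁻⁶ J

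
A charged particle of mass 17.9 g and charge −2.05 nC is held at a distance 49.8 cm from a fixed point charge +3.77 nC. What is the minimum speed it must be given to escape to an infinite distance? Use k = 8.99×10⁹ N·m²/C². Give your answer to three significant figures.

To just escape, total mechanical energy must reach zero at infinity: ½mv²_min + U = 0, so ½mv²_min = −U = |kQq|/r.
|U| = |kQq|/r = (8.99×10⁹ N·m²/C²)(3.77×10⁻⁹)(2.05×10⁻⁹)/(0.498) = 1.40×10⁻⁷ J.
v_min = √(2|U|/m) = √(2·1.40×10⁻⁷/0.0179) = 3.95×10⁻³ m/s.

3.95×10⁻³ m/s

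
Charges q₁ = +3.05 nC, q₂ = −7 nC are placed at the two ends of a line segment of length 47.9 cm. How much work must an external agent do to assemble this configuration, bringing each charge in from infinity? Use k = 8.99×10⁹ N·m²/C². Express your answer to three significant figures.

The work to assemble the configuration equals its total potential energy, U = Σ kqᵢqⱼ/rᵢⱼ over all pairs.
The separation is r = 0.479 m.
U = (-4.01×10⁻⁷) = -4.01×10⁻⁷ J.

-4.01×10⁻⁷ J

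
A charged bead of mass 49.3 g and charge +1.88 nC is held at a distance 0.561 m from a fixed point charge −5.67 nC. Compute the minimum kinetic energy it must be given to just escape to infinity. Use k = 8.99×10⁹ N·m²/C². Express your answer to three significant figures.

To just escape, total mechanical energy must reach zero at infinity: ½mv²_min + U = 0, so ½mv²_min = −U = |kQq|/r.
|U| = |kQq|/r = (8.99×10⁹ N·m²/C²)(5.67×10⁻⁹)(1.88×10⁻⁹)/(0.561) = 1.71×10⁻⁷ J.

1.71×10⁻⁷ J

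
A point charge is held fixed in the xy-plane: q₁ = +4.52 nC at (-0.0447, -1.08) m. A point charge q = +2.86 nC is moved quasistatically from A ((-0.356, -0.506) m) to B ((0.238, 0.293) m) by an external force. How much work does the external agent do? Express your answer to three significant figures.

For quasistatic motion the external work equals the change in potential energy: W_ext = qΔV = q(V_B − V_A).
At A: distance to the source charge is 0.653 m; V_A = kq₁/r = 62.2 V.
At B: distance to the source charge is 1.40 m; V_B = kq₁/r = 29.0 V.
ΔV = V_B − V_A = -33.2 V.
W_ext = qΔV = (2.86×10⁻⁹ C)(-33.2 V) = -9.51×10⁻⁸ J.

-9.51×10⁻⁸ J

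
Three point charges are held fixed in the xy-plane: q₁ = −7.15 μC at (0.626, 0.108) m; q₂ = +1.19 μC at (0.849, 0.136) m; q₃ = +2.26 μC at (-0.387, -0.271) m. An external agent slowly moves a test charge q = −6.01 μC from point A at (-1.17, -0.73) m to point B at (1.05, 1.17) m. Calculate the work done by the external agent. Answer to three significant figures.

0.186 J

For quasistatic motion the external work equals the change in potential energy: W_ext = qΔV = q(V_B − V_A).
At A: distances to the source charges are 1.98 m, 2.20 m, 0.908 m; V_A = Σ kqᵢ/rᵢ = -5180 V.
At B: distances to the source charges are 1.14 m, 1.05 m, 2.04 m; V_B = Σ kqᵢ/rᵢ = -3.61×10⁴ V.
ΔV = V_B − V_A = -3.09×10⁴ V.
W_ext = qΔV = (-6.01×10⁻⁶ C)(-3.09×10⁴ V) = 0.186 J.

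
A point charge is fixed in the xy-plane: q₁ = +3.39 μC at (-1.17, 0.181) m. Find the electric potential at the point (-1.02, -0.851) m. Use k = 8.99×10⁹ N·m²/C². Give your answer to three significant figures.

The total potential is the scalar sum of each charge's contribution, V = Σ kqᵢ/rᵢ.
Distances from the field point to each charge: r₁ = 1.04 m.
V = k[(3.39×10⁻⁶)/(1.04)] = 2.92×10⁴ V.

2.92×10⁴ V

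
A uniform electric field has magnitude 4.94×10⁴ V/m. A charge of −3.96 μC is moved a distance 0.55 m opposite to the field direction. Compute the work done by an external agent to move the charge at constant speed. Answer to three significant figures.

-0.108 J

The potential change for a displacement 0.55 m opposite to the field direction is ΔV = +Ed = 2.72×10⁴ V.
W_ext = qΔV = -0.108 J.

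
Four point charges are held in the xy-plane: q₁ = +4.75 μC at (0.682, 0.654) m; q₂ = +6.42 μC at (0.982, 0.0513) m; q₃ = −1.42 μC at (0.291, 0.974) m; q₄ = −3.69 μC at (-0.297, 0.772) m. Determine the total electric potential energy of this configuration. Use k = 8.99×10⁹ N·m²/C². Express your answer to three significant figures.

-0.0130 J

The assembly work is the sum of pairwise potential energies, U = Σ_{i<j} kqᵢqⱼ/rᵢⱼ.
Pair separations: r₁₂ = 0.673 m, r₁₃ = 0.505 m, r₁₄ = 0.986 m, r₂₃ = 1.15 m, r₂₄ = 1.47 m, r₃₄ = 0.622 m.
Summing all 6 pair terms gives U = -0.0130 J.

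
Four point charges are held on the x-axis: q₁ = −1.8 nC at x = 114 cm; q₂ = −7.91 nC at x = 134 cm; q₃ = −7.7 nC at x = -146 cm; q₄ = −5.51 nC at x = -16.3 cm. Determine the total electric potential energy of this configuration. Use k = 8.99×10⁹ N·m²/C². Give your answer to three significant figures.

1.51×10⁻⁶ J

The work to assemble the configuration equals its total potential energy, U = Σ kqᵢqⱼ/rᵢⱼ over all pairs.
Pair separations: r₁₂ = 0.200 m, r₁₃ = 2.60 m, r₁₄ = 1.30 m, r₂₃ = 2.80 m, r₂₄ = 1.50 m, r₃₄ = 1.30 m.
Summing all 6 pair terms gives U = 1.51×10⁻⁶ J.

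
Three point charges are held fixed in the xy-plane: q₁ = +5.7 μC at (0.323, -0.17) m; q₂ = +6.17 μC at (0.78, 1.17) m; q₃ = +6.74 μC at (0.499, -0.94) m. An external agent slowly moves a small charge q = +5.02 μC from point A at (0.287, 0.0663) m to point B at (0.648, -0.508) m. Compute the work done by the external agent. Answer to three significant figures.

For quasistatic motion the external work equals the change in potential energy: W_ext = qΔV = q(V_B − V_A).
At A: distances to the source charges are 0.239 m, 1.21 m, 1.03 m; V_A = Σ kqᵢ/rᵢ = 3.19×10⁵ V.
At B: distances to the source charges are 0.469 m, 1.68 m, 0.457 m; V_B = Σ kqᵢ/rᵢ = 2.75×10⁵ V.
ΔV = V_B − V_A = -4.44×10⁴ V.
W_ext = qΔV = (5.02×10⁻⁶ C)(-4.44×10⁴ V) = -0.223 J.

-0.223 J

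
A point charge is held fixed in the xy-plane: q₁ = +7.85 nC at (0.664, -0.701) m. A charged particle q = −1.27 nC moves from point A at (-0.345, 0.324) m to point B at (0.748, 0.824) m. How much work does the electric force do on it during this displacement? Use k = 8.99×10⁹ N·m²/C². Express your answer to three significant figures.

The work done by the electric force is W_field = −ΔU = −q(V_B − V_A) = q(V_A − V_B).
At A: distance to the source charge is 1.44 m; V_A = kq₁/r = 49.1 V.
At B: distance to the source charge is 1.53 m; V_B = kq₁/r = 46.2 V.
ΔV = V_B − V_A = -2.86 V.
W_field = −qΔV = −(-1.27×10⁻⁹ C)(-2.86 V) = -3.63×10⁻⁹ J.

-3.63×10⁻⁹ J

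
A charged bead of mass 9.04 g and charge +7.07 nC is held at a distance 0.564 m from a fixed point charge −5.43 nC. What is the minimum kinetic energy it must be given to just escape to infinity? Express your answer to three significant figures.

6.12×10⁻⁷ J

To just escape, total mechanical energy must reach zero at infinity: ½mv²_min + U = 0, so ½mv²_min = −U = |kQq|/r.
|U| = |kQq|/r = (8.99×10⁹ N·m²/C²)(5.43×10⁻⁹)(7.07×10⁻⁹)/(0.564) = 6.12×10⁻⁷ J.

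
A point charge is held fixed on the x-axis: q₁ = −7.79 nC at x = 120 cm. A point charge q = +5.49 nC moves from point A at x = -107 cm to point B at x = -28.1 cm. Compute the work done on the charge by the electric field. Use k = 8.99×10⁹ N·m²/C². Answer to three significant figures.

The work done by the electric force is W_field = −ΔU = −q(V_B − V_A) = q(V_A − V_B).
At A: distance to the source charge is 2.27 m; V_A = kq₁/r = -30.9 V.
At B: distance to the source charge is 1.48 m; V_B = kq₁/r = -47.3 V.
ΔV = V_B − V_A = -16.4 V.
W_field = −qΔV = −(5.49×10⁻⁹ C)(-16.4 V) = 9.02×10⁻⁸ J.

9.02×10⁻⁸ J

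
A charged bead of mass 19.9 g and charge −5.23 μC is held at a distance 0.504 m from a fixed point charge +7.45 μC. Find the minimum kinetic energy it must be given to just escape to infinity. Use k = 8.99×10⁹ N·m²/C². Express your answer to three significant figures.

0.695 J

To just escape, total mechanical energy must reach zero at infinity: ½mv²_min + U = 0, so ½mv²_min = −U = |kQq|/r.
|U| = |kQq|/r = (8.99×10⁹ N·m²/C²)(7.45×10⁻⁶)(5.23×10⁻⁶)/(0.504) = 0.695 J.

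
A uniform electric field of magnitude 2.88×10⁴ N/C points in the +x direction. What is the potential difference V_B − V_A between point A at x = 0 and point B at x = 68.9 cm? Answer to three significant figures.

In a uniform field, potential decreases in the direction of E: V_B − V_A = −E·Δx.
V_B − V_A = −(2.88×10⁴ V/m)(0.689 m) = -1.98×10⁴ V.

-1.98×10⁴ V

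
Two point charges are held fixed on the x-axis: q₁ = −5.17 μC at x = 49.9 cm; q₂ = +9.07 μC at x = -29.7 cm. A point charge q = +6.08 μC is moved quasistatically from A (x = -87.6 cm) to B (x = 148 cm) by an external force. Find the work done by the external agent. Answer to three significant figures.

-0.660 J

For quasistatic motion the external work equals the change in potential energy: W_ext = qΔV = q(V_B − V_A).
At A: distances to the source charges are 1.38 m, 0.579 m; V_A = Σ kqᵢ/rᵢ = 1.07×10⁵ V.
At B: distances to the source charges are 0.981 m, 1.78 m; V_B = Σ kqᵢ/rᵢ = -1490 V.
ΔV = V_B − V_A = -1.09×10⁵ V.
W_ext = qΔV = (6.08×10⁻⁶ C)(-1.09×10⁵ V) = -0.660 J.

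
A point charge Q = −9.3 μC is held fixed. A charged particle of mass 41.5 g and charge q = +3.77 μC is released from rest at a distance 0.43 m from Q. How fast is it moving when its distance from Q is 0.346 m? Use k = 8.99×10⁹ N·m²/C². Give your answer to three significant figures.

2.93 m/s

Only the electrostatic force acts, so mechanical energy is conserved: ½mv² = U₁ − U₂ = kQq(1/r₁ − 1/r₂).
U₁ − U₂ = (8.99×10⁹ N·m²/C²)(-9.30×10⁻⁶ C)(3.77×10⁻⁶ C)(1/0.430 − 1/0.346) = 0.178 J.
v = √(2·0.178/0.0415) = 2.93 m/s.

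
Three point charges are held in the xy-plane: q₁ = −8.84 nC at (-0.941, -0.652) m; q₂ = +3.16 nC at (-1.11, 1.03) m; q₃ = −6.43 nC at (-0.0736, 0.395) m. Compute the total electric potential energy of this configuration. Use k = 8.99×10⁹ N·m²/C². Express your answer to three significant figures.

The assembly work is the sum of pairwise potential energies, U = Σ_{i<j} kqᵢqⱼ/rᵢⱼ.
Pair separations: r₁₂ = 1.69 m, r₁₃ = 1.36 m, r₂₃ = 1.22 m.
U = (-1.49×10⁻⁷) + (3.76×10⁻⁷) + (-1.50×10⁻⁷) = 7.70×10⁻⁸ J.

7.70×10⁻⁸ J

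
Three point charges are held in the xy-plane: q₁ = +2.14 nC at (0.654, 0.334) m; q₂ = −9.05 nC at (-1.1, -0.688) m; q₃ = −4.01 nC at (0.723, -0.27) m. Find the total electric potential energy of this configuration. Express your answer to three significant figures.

The assembly work is the sum of pairwise potential energies, U = Σ_{i<j} kqᵢqⱼ/rᵢⱼ.
Pair separations: r₁₂ = 2.03 m, r₁₃ = 0.608 m, r₂₃ = 1.87 m.
U = (-8.58×10⁻⁸) + (-1.27×10⁻⁷) + (1.74×10⁻⁷) = -3.82×10⁻⁸ J.

-3.82×10⁻⁸ J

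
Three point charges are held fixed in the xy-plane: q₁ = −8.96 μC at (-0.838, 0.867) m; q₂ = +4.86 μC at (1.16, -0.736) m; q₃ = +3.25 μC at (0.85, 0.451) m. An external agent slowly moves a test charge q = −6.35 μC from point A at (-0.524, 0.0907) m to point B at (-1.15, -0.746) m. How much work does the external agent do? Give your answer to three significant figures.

-0.221 J

For quasistatic motion the external work equals the change in potential energy: W_ext = qΔV = q(V_B − V_A).
At A: distances to the source charges are 0.837 m, 1.88 m, 1.42 m; V_A = Σ kqᵢ/rᵢ = -5.23×10⁴ V.
At B: distances to the source charges are 1.64 m, 2.31 m, 2.33 m; V_B = Σ kqᵢ/rᵢ = -1.76×10⁴ V.
ΔV = V_B − V_A = 3.48×10⁴ V.
W_ext = qΔV = (-6.35×10⁻⁶ C)(3.48×10⁴ V) = -0.221 J.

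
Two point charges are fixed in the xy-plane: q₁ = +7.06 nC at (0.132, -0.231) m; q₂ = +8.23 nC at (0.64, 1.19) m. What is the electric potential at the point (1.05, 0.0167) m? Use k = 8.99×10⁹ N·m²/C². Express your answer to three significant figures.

The total potential is the scalar sum of each charge's contribution, V = Σ kqᵢ/rᵢ.
Distances from the field point to each charge: r₁ = 0.951 m, r₂ = 1.24 m.
V = k[(7.06×10⁻⁹)/(0.951) + (8.23×10⁻⁹)/(1.24)] = 126 V.

126 V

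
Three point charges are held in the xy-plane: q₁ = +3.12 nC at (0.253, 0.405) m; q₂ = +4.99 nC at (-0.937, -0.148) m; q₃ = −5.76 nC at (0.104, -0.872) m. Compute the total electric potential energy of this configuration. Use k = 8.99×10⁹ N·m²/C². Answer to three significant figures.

-2.23×10⁻⁷ J

The work to assemble the configuration equals its total potential energy, U = Σ kqᵢqⱼ/rᵢⱼ over all pairs.
Pair separations: r₁₂ = 1.31 m, r₁₃ = 1.29 m, r₂₃ = 1.27 m.
U = (1.07×10⁻⁷) + (-1.26×10⁻⁷) + (-2.04×10⁻⁷) = -2.23×10⁻⁷ J.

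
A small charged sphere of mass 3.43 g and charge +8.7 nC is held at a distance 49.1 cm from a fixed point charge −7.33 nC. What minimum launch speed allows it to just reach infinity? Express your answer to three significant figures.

To just escape, total mechanical energy must reach zero at infinity: ½mv²_min + U = 0, so ½mv²_min = −U = |kQq|/r.
|U| = |kQq|/r = (8.99×10⁹ N·m²/C²)(7.33×10⁻⁹)(8.70×10⁻⁹)/(0.491) = 1.17×10⁻⁶ J.
v_min = √(2|U|/m) = √(2·1.17×10⁻⁶/3.43×10⁻³) = 0.0261 m/s.

0.0261 m/s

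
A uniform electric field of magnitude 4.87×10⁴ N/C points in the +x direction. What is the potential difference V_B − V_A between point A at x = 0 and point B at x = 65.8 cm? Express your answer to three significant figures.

-3.20×10⁴ V

In a uniform field, potential decreases in the direction of E: V_B − V_A = −E·Δx.
V_B − V_A = −(4.87×10⁴ V/m)(0.658 m) = -3.20×10⁴ V.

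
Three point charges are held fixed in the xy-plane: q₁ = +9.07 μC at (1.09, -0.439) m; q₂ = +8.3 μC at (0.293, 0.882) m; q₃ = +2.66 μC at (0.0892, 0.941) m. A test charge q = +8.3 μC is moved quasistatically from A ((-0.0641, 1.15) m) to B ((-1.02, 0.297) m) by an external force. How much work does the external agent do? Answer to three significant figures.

-1.61 J

For quasistatic motion the external work equals the change in potential energy: W_ext = qΔV = q(V_B − V_A).
At A: distances to the source charges are 1.96 m, 0.446 m, 0.259 m; V_A = Σ kqᵢ/rᵢ = 3.01×10⁵ V.
At B: distances to the source charges are 2.23 m, 1.44 m, 1.28 m; V_B = Σ kqᵢ/rᵢ = 1.07×10⁵ V.
ΔV = V_B − V_A = -1.94×10⁵ V.
W_ext = qΔV = (8.30×10⁻⁶ C)(-1.94×10⁵ V) = -1.61 J.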